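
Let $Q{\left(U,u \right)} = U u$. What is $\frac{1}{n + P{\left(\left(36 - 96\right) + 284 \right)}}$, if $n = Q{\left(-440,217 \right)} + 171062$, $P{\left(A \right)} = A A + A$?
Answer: $\frac{1}{125982} \approx 7.9376 \cdot 10^{-6}$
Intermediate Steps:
$P{\left(A \right)} = A + A^{2}$ ($P{\left(A \right)} = A^{2} + A = A + A^{2}$)
$n = 75582$ ($n = \left(-440\right) 217 + 171062 = -95480 + 171062 = 75582$)
$\frac{1}{n + P{\left(\left(36 - 96\right) + 284 \right)}} = \frac{1}{75582 + \left(\left(36 - 96\right) + 284\right) \left(1 + \left(\left(36 - 96\right) + 284\right)\right)} = \frac{1}{75582 + \left(-60 + 284\right) \left(1 + \left(-60 + 284\right)\right)} = \frac{1}{75582 + 224 \left(1 + 224\right)} = \frac{1}{75582 + 224 \cdot 225} = \frac{1}{75582 + 50400} = \frac{1}{125982}$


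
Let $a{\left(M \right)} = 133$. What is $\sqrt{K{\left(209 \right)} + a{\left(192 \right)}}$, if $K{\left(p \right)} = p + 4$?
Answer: $\sqrt{346} \approx 18.601$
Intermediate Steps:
$K{\left(p \right)} = 4 + p$
$\sqrt{K{\left(209 \right)} + a{\left(192 \right)}} = \sqrt{\left(4 + 209\right) + 133} = \sqrt{213 + 133} = \sqrt{346}$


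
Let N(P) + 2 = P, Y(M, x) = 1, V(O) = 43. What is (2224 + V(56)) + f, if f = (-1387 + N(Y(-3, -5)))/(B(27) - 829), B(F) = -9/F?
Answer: 1411115/622 ≈ 2268.7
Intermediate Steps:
N(P) = -2 + P
f = 1041/622 (f = (-1387 + (-2 + 1))/(-9/27 - 829) = (-1387 - 1)/(-9*1/27 - 829) = -1388/(-⅓ - 829) = -1388/(-2488/3) = -1388*(-3/2488) = 1041/622 ≈ 1.6736)
(2224 + V(56)) + f = (2224 + 43) + 1041/622 = 2267 + 1041/622 = 1411115/622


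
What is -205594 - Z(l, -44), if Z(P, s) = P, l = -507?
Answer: -205087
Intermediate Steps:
-205594 - Z(l, -44) = -205594 - 1*(-507) = -205594 + 507 = -205087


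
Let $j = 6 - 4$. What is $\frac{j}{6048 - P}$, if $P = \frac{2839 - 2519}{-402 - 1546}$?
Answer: $\frac{487}{1472728} \approx 0.00033068$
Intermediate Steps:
$P = - \frac{80}{487}$ ($P = \frac{320}{-1948} = 320 \left(- \frac{1}{1948}\right) = - \frac{80}{487} \approx -0.16427$)
$j = 2$ ($j = 6 - 4 = 2$)
$\frac{j}{6048 - P} = \frac{2}{6048 - - \frac{80}{487}} = \frac{2}{6048 + \frac{80}{487}} = \frac{2}{\frac{2945456}{487}} = 2 \cdot \frac{487}{2945456} = \frac{487}{1472728}$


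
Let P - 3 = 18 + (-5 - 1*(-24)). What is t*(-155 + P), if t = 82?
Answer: -9430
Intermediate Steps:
P = 40 (P = 3 + (18 + (-5 - 1*(-24))) = 3 + (18 + (-5 + 24)) = 3 + (18 + 19) = 3 + 37 = 40)
t*(-155 + P) = 82*(-155 + 40) = 82*(-115) = -9430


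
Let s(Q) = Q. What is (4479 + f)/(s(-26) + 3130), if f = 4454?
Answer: 8933/3104 ≈ 2.8779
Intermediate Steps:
(4479 + f)/(s(-26) + 3130) = (4479 + 4454)/(-26 + 3130) = 8933/3104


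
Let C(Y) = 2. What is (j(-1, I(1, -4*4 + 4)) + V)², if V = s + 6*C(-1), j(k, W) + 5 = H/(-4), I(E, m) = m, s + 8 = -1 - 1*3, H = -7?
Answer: 169/16 ≈ 10.563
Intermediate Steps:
s = -12 (s = -8 + (-1 - 1*3) = -8 + (-1 - 3) = -8 - 4 = -12)
j(k, W) = -13/4 (j(k, W) = -5 - 7/(-4) = -5 - 7*(-¼) = -5 + 7/4 = -13/4)
V = 0 (V = -12 + 6*2 = -12 + 12 = 0)
(j(-1, I(1, -4*4 + 4)) + V)² = (-13/4 + 0)² = (-13/4)² = 169/16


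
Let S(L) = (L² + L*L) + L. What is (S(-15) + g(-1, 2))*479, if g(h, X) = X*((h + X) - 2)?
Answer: 207407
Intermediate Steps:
g(h, X) = X*(-2 + X + h) (g(h, X) = X*((X + h) - 2) = X*(-2 + X + h))
S(L) = L + 2*L² (S(L) = (L² + L²) + L = 2*L² + L = L + 2*L²)
(S(-15) + g(-1, 2))*479 = (-15*(1 + 2*(-15)) + 2*(-2 + 2 - 1))*479 = (-15*(1 - 30) + 2*(-1))*479 = (-15*(-29) - 2)*479 = (435 - 2)*479 = 433*479 = 207407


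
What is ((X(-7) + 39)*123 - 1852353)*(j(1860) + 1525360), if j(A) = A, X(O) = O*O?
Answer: -2812419919380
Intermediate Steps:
X(O) = O²
((X(-7) + 39)*123 - 1852353)*(j(1860) + 1525360) = (((-7)² + 39)*123 - 1852353)*(1860 + 1525360) = ((49 + 39)*123 - 1852353)*1527220 = (88*123 - 1852353)*1527220 = (10824 - 1852353)*1527220 = -1841529*1527220 = -2812419919380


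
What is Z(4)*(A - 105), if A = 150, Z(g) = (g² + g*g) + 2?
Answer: 1530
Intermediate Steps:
Z(g) = 2 + 2*g² (Z(g) = (g² + g²) + 2 = 2*g² + 2 = 2 + 2*g²)
Z(4)*(A - 105) = (2 + 2*4²)*(150 - 105) = (2 + 2*16)*45 = (2 + 32)*45 = 34*45 = 1530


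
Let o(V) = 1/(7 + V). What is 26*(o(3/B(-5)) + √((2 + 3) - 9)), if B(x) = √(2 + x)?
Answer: 7/2 + 52*I + I*√3/2 ≈ 3.5 + 52.866*I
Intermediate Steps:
26*(o(3/B(-5)) + √((2 + 3) - 9)) = 26*(1/(7 + 3/(√(2 - 5))) + √((2 + 3) - 9)) = 26*(1/(7 + 3/(√(-3))) + √(5 - 9)) = 26*(1/(7 + 3/((I*√3))) + √(-4)) = 26*(1/(7 + 3*(-I*√3/3)) + 2*I) = 26*(1/(7 - I*√3) + 2*I) = 26/(7 - I*√3) + 52*I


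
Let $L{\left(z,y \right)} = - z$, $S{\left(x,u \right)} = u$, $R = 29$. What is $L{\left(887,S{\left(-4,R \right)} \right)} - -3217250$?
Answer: $3216363$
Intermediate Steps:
$L{\left(887,S{\left(-4,R \right)} \right)} - -3217250 = \left(-1\right) 887 - -3217250 = -887 + 3217250 = 3216363$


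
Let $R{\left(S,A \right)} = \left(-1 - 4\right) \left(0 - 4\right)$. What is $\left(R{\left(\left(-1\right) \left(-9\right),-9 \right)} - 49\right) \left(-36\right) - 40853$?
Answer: $-39809$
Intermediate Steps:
$R{\left(S,A \right)} = 20$ ($R{\left(S,A \right)} = \left(-5\right) \left(-4\right) = 20$)
$\left(R{\left(\left(-1\right) \left(-9\right),-9 \right)} - 49\right) \left(-36\right) - 40853 = \left(20 - 49\right) \left(-36\right) - 40853 = \left(-29\right) \left(-36\right) - 40853 = 1044 - 40853 = -39809$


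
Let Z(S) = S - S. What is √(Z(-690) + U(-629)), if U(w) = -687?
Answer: I*√687 ≈ 26.211*I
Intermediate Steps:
Z(S) = 0
√(Z(-690) + U(-629)) = √(0 - 687) = √(-687) = I*√687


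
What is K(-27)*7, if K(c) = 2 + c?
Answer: -175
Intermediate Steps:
K(-27)*7 = (2 - 27)*7 = -25*7 = -175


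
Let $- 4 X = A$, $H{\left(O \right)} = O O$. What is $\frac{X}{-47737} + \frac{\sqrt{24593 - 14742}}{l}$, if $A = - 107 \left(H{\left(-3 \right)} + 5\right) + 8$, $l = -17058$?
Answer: $- \frac{745}{95474} - \frac{\sqrt{9851}}{17058} \approx -0.013622$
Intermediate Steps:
$H{\left(O \right)} = O^{2}$
$A = -1490$ ($A = - 107 \left(\left(-3\right)^{2} + 5\right) + 8 = - 107 \left(9 + 5\right) + 8 = \left(-107\right) 14 + 8 = -1498 + 8 = -1490$)
$X = \frac{745}{2}$ ($X = \left(- \frac{1}{4}\right) \left(-1490\right) = \frac{745}{2} \approx 372.5$)
$\frac{X}{-47737} + \frac{\sqrt{24593 - 14742}}{l} = \frac{745}{2 \left(-47737\right)} + \frac{\sqrt{24593 - 14742}}{-17058} = \frac{745}{2} \left(- \frac{1}{47737}\right) + \sqrt{9851} \left(- \frac{1}{17058}\right) = - \frac{745}{95474} - \frac{\sqrt{9851}}{17058}$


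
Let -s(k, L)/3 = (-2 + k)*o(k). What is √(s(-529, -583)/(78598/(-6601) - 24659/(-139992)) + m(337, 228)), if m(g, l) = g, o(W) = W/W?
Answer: √23643989034176991454321/10840317157 ≈ 14.185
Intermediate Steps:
o(W) = 1
s(k, L) = 6 - 3*k (s(k, L) = -3*(-2 + k) = 6 - 3*k)
√(s(-529, -583)/(78598/(-6601) - 24659/(-139992)) + m(337, 228)) = √((6 - 3*(-529))/(78598/(-6601) - 24659/(-139992)) + 337) = √((6 + 1587)/(78598*(-1/6601) - 24659*(-1/139992)) + 337) = √(1593/(-78598/6601 + 24659/139992) + 337) = √(1593/(-10840317157/924087192) + 337) = √(1593*(-924087192/10840317157) + 337) = √(-1472070896856/10840317157 + 337) = √(2181115985053/10840317157) = √23643989034176991454321/10840317157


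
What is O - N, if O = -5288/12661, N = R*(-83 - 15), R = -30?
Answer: -37228628/12661 ≈ -2940.4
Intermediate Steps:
N = 2940 (N = -30*(-83 - 15) = -30*(-98) = 2940)
O = -5288/12661 (O = -5288*1/12661 = -5288/12661 ≈ -0.41766)
O - N = -5288/12661 - 1*2940 = -5288/12661 - 2940 = -37228628/12661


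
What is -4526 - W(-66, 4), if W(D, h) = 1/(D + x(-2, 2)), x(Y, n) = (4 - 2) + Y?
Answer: -298715/66 ≈ -4526.0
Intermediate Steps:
x(Y, n) = 2 + Y
W(D, h) = 1/D (W(D, h) = 1/(D + (2 - 2)) = 1/(D + 0) = 1/D)
-4526 - W(-66, 4) = -4526 - 1/(-66) = -4526 - 1*(-1/66) = -4526 + 1/66 = -298715/66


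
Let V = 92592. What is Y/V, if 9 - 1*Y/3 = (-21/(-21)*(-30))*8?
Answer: 83/10288 ≈ 0.0080677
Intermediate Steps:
Y = 747 (Y = 27 - 3*-21/(-21)*(-30)*8 = 27 - 3*-21*(-1/21)*(-30)*8 = 27 - 3*1*(-30)*8 = 27 - (-90)*8 = 27 - 3*(-240) = 27 + 720 = 747)
Y/V = 747/92592 = 747*(1/92592) = 83/10288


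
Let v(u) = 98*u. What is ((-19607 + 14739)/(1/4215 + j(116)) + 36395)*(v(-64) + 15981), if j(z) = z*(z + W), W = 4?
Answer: 284005017812075/803737 ≈ 3.5336e+8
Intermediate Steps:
j(z) = z*(4 + z) (j(z) = z*(z + 4) = z*(4 + z))
((-19607 + 14739)/(1/4215 + j(116)) + 36395)*(v(-64) + 15981) = ((-19607 + 14739)/(1/4215 + 116*(4 + 116)) + 36395)*(98*(-64) + 15981) = (-4868/(1/4215 + 116*120) + 36395)*(-6272 + 15981) = (-4868/(1/4215 + 13920) + 36395)*9709 = (-4868/58672801/4215 + 36395)*9709 = (-4868*4215/58672801 + 36395)*9709 = (-20518620/58672801 + 36395)*9709 = (2135376073775/58672801)*9709 = 284005017812075/803737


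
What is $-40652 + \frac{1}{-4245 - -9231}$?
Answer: $- \frac{202690871}{4986} \approx -40652.0$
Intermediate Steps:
$-40652 + \frac{1}{-4245 - -9231} = -40652 + \frac{1}{-4245 + 9231} = -40652 + \frac{1}{4986} = - \frac{202690871}{4986}$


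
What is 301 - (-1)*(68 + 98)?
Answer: 467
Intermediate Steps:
301 - (-1)*(68 + 98) = 301 - (-1)*166 = 301 - 1*(-166) = 301 + 166 = 467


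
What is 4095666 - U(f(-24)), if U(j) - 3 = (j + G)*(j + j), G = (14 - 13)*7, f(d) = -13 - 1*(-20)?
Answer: 4095467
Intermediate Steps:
f(d) = 7 (f(d) = -13 + 20 = 7)
G = 7 (G = 1*7 = 7)
U(j) = 3 + 2*j*(7 + j) (U(j) = 3 + (j + 7)*(j + j) = 3 + (7 + j)*(2*j) = 3 + 2*j*(7 + j))
4095666 - U(f(-24)) = 4095666 - (3 + 2*7² + 14*7) = 4095666 - (3 + 2*49 + 98) = 4095666 - (3 + 98 + 98) = 4095666 - 1*199 = 4095666 - 199 = 4095467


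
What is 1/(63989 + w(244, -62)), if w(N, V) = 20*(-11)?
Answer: 1/63769 ≈ 1.5682e-5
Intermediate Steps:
w(N, V) = -220
1/(63989 + w(244, -62)) = 1/(63989 - 220) = 1/63769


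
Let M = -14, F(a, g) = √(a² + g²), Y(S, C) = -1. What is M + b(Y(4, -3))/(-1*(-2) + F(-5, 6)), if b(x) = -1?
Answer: -796/57 - √61/57 ≈ -14.102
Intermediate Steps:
M + b(Y(4, -3))/(-1*(-2) + F(-5, 6)) = -14 - 1/(-1*(-2) + √((-5)² + 6²)) = -14 - 1/(2 + √(25 + 36)) = -14 - 1/(2 + √61)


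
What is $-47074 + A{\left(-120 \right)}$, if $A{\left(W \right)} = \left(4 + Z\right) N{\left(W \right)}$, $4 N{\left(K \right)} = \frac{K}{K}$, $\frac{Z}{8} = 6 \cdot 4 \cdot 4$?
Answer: $-46881$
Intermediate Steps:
$Z = 768$ ($Z = 8 \cdot 6 \cdot 4 \cdot 4 = 8 \cdot 24 \cdot 4 = 8 \cdot 96 = 768$)
$N{\left(K \right)} = \frac{1}{4}$ ($N{\left(K \right)} = \frac{K \frac{1}{K}}{4} = \frac{1}{4} \cdot 1 = \frac{1}{4}$)
$A{\left(W \right)} = 193$ ($A{\left(W \right)} = \left(4 + 768\right) \frac{1}{4} = 772 \cdot \frac{1}{4} = 193$)
$-47074 + A{\left(-120 \right)} = -47074 + 193 = -46881$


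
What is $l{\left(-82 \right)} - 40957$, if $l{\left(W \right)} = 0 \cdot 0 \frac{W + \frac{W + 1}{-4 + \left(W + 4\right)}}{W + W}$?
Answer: $-40957$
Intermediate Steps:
$l{\left(W \right)} = 0$ ($l{\left(W \right)} = 0 \frac{W + \frac{1 + W}{-4 + \left(4 + W\right)}}{2 W} = 0 \left(W + \frac{1 + W}{W}\right) \frac{1}{2 W} = 0 \frac{W + \frac{1 + W}{W}}{2 W} = 0$)
$l{\left(-82 \right)} - 40957 = 0 - 40957 = -40957$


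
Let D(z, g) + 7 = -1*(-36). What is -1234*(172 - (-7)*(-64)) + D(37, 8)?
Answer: 340613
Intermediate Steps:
D(z, g) = 29 (D(z, g) = -7 - 1*(-36) = -7 + 36 = 29)
-1234*(172 - (-7)*(-64)) + D(37, 8) = -1234*(172 - (-7)*(-64)) + 29 = -1234*(172 - 1*448) + 29 = -1234*(172 - 448) + 29 = -1234*(-276) + 29 = 340584 + 29 = 340613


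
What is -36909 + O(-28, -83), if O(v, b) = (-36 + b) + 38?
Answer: -36990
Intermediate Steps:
O(v, b) = 2 + b
-36909 + O(-28, -83) = -36909 + (2 - 83) = -36909 - 81 = -36990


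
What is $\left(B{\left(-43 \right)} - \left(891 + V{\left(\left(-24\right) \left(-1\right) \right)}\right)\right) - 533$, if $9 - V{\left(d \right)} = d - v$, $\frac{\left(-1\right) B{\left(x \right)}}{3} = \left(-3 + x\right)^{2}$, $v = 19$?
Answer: $-7776$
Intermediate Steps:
$B{\left(x \right)} = - 3 \left(-3 + x\right)^{2}$
$V{\left(d \right)} = 28 - d$ ($V{\left(d \right)} = 9 - \left(d - 19\right) = 9 - \left(-19 + d\right) = 28 - d$)
$\left(B{\left(-43 \right)} - \left(891 + V{\left(\left(-24\right) \left(-1\right) \right)}\right)\right) - 533 = \left(- 3 \left(-3 - 43\right)^{2} - \left(919 - \left(-24\right) \left(-1\right)\right)\right) - 533 = \left(- 3 \left(-46\right)^{2} - \left(919 - 24\right)\right) - 533 = \left(\left(-3\right) 2116 - 895\right) - 533 = \left(-6348 - 895\right) - 533 = -7243 - 533 = -7776$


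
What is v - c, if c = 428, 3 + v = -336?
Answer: -767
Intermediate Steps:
v = -339 (v = -3 - 336 = -339)
v - c = -339 - 1*428 = -339 - 428 = -767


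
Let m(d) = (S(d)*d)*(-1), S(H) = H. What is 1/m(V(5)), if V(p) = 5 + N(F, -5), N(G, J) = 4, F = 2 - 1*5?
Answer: -1/81 ≈ -0.012346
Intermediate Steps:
F = -3 (F = 2 - 5 = -3)
V(p) = 9 (V(p) = 5 + 4 = 9)
m(d) = -d² (m(d) = (d*d)*(-1) = d²*(-1) = -d²)
1/m(V(5)) = 1/(-1*9²) = 1/(-1*81) = 1/(-81) = -1/81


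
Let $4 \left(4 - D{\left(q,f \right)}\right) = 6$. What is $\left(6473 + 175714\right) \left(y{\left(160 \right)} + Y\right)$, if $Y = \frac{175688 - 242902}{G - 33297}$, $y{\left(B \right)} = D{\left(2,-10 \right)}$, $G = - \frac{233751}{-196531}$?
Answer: $\frac{448920640883874}{545304913} \approx 8.2325 \cdot 10^{5}$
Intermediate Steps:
$D{\left(q,f \right)} = \frac{5}{2}$ ($D{\left(q,f \right)} = 4 - \frac{3}{2} = \frac{5}{2}$)
$G = \frac{233751}{196531}$ ($G = \left(-233751\right) \left(- \frac{1}{196531}\right) = \frac{233751}{196531} \approx 1.1894$)
$y{\left(B \right)} = \frac{5}{2}$
$Y = \frac{6604817317}{3271829478}$ ($Y = \frac{175688 - 242902}{\frac{233751}{196531} - 33297} = - \frac{67214}{- \frac{6543658956}{196531}} = \left(-67214\right) \left(- \frac{196531}{6543658956}\right) = \frac{6604817317}{3271829478} \approx 2.0187$)
$\left(6473 + 175714\right) \left(y{\left(160 \right)} + Y\right) = \left(6473 + 175714\right) \left(\frac{5}{2} + \frac{6604817317}{3271829478}\right) = 182187 \cdot \frac{7392195506}{1635914739} = \frac{448920640883874}{545304913}$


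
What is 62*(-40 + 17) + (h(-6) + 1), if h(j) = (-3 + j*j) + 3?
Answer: -1389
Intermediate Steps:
h(j) = j**2 (h(j) = (-3 + j**2) + 3 = j**2)
62*(-40 + 17) + (h(-6) + 1) = 62*(-40 + 17) + ((-6)**2 + 1) = 62*(-23) + (36 + 1) = -1426 + 37 = -1389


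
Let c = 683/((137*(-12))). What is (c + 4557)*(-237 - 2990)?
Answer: -24173537675/1644 ≈ -1.4704e+7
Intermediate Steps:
c = -683/1644 (c = 683/(-1644) = 683*(-1/1644) = -683/1644 ≈ -0.41545)
(c + 4557)*(-237 - 2990) = (-683/1644 + 4557)*(-237 - 2990) = (7491025/1644)*(-3227) = -24173537675/1644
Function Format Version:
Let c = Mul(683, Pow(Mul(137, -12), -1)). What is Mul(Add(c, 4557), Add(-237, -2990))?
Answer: Rational(-24173537675, 1644) ≈ -1.4704e+7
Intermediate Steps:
c = Rational(-683, 1644) (c = Mul(683, Pow(-1644, -1)) = Mul(683, Rational(-1, 1644)) = Rational(-683, 1644) ≈ -0.41545)
Mul(Add(c, 4557), Add(-237, -2990)) = Mul(Add(Rational(-683, 1644), 4557), Add(-237, -2990)) = Mul(Rational(7491025, 1644), -3227) = Rational(-24173537675, 1644)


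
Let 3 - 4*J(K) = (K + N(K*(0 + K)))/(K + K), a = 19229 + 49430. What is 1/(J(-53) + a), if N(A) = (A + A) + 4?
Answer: 424/29117303 ≈ 1.4562e-5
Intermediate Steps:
a = 68659
N(A) = 4 + 2*A (N(A) = 2*A + 4 = 4 + 2*A)
J(K) = ¾ - (4 + K + 2*K²)/(8*K) (J(K) = ¾ - (K + (4 + 2*(K*(0 + K))))/(4*(K + K)) = ¾ - (K + (4 + 2*(K*K)))/(4*(2*K)) = ¾ - (K + (4 + 2*K²))*1/(2*K)/4 = ¾ - (4 + K + 2*K²)*1/(2*K)/4 = ¾ - (4 + K + 2*K²)/(8*K))
1/(J(-53) + a) = 1/((5/8 - ½/(-53) - ¼*(-53)) + 68659) = 1/((5/8 - ½*(-1/53) + 53/4) + 68659) = 1/((5/8 + 1/106 + 53/4) + 68659) = 1/(5887/424 + 68659) = 1/(29117303/424) = 424/29117303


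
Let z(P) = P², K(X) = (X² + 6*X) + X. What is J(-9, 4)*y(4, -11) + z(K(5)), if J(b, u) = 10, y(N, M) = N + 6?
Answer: 3700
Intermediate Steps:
y(N, M) = 6 + N
K(X) = X² + 7*X
J(-9, 4)*y(4, -11) + z(K(5)) = 10*(6 + 4) + (5*(7 + 5))² = 10*10 + (5*12)² = 100 + 60² = 100 + 3600 = 3700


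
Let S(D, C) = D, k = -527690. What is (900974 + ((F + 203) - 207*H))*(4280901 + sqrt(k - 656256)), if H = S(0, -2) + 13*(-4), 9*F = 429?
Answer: 3904133195122 + 2735966*I*sqrt(1183946)/3 ≈ 3.9041e+12 + 9.9233e+8*I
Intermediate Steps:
F = 143/3 (F = (1/9)*429 = 143/3 ≈ 47.667)
H = -52 (H = 0 + 13*(-4) = 0 - 52 = -52)
(900974 + ((F + 203) - 207*H))*(4280901 + sqrt(k - 656256)) = (900974 + ((143/3 + 203) - 207*(-52)))*(4280901 + sqrt(-527690 - 656256)) = (900974 + (752/3 + 10764))*(4280901 + sqrt(-1183946)) = (900974 + 33044/3)*(4280901 + I*sqrt(1183946)) = 2735966*(4280901 + I*sqrt(1183946))/3 = 3904133195122 + 2735966*I*sqrt(1183946)/3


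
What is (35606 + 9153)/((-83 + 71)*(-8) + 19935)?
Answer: 4069/1821 ≈ 2.2345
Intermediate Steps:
(35606 + 9153)/((-83 + 71)*(-8) + 19935) = 44759/(-12*(-8) + 19935) = 44759/(96 + 19935) = 44759/20031 = 44759*(1/20031) = 4069/1821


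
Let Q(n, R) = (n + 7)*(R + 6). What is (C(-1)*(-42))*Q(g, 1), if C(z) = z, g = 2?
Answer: 2646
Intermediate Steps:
Q(n, R) = (6 + R)*(7 + n) (Q(n, R) = (7 + n)*(6 + R) = (6 + R)*(7 + n))
(C(-1)*(-42))*Q(g, 1) = (-1*(-42))*(42 + 6*2 + 7*1 + 1*2) = 42*(42 + 12 + 7 + 2) = 42*63 = 2646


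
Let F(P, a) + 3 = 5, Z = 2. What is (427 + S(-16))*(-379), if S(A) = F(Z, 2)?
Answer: -162591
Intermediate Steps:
F(P, a) = 2 (F(P, a) = -3 + 5 = 2)
S(A) = 2
(427 + S(-16))*(-379) = (427 + 2)*(-379) = 429*(-379) = -162591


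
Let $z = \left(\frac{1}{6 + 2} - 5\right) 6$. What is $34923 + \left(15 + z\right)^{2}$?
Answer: $\frac{562017}{16} \approx 35126.0$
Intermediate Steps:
$z = - \frac{117}{4}$ ($z = \left(\frac{1}{8} - 5\right) 6 = \left(- \frac{39}{8}\right) 6 = - \frac{117}{4} \approx -29.25$)
$34923 + \left(15 + z\right)^{2} = 34923 + \left(15 - \frac{117}{4}\right)^{2} = 34923 + \left(- \frac{57}{4}\right)^{2} = 34923 + \frac{3249}{16} = \frac{562017}{16}$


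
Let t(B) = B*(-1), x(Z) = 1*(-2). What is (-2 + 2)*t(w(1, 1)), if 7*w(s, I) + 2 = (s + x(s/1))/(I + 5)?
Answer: 0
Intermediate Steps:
x(Z) = -2
w(s, I) = -2/7 + (-2 + s)/(7*(5 + I)) (w(s, I) = -2/7 + ((s - 2)/(I + 5))/7 = -2/7 + ((-2 + s)/(5 + I))/7 = -2/7 + (-2 + s)/(7*(5 + I)))
t(B) = -B
(-2 + 2)*t(w(1, 1)) = (-2 + 2)*(-(-12 + 1 - 2*1)/(7*(5 + 1))) = 0*(-(-12 + 1 - 2)/(7*6)) = 0*(-(-13)/(7*6)) = 0*(-1*(-13/42)) = 0*(13/42) = 0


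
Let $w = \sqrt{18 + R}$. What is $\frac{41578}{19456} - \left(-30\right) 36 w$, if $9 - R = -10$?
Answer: $\frac{20789}{9728} + 1080 \sqrt{37} \approx 6571.5$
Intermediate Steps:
$R = 19$ ($R = 9 - -10 = 9 + 10 = 19$)
$w = \sqrt{37}$ ($w = \sqrt{18 + 19} = \sqrt{37} \approx 6.0828$)
$\frac{41578}{19456} - \left(-30\right) 36 w = \frac{41578}{19456} - \left(-30\right) 36 \sqrt{37} = 41578 \cdot \frac{1}{19456} - - 1080 \sqrt{37} = \frac{20789}{9728} + 1080 \sqrt{37}$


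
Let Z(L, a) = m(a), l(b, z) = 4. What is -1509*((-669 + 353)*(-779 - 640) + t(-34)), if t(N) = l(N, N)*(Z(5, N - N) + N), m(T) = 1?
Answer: -676442448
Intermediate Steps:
Z(L, a) = 1
t(N) = 4 + 4*N (t(N) = 4*(1 + N) = 4 + 4*N)
-1509*((-669 + 353)*(-779 - 640) + t(-34)) = -1509*((-669 + 353)*(-779 - 640) + (4 + 4*(-34))) = -1509*(-316*(-1419) + (4 - 136)) = -1509*(448404 - 132) = -1509*448272 = -676442448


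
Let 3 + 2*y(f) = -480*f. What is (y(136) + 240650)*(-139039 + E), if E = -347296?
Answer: -202323627695/2 ≈ -1.0116e+11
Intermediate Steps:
y(f) = -3/2 - 240*f (y(f) = -3/2 + (-480*f)/2 = -3/2 - 240*f)
(y(136) + 240650)*(-139039 + E) = ((-3/2 - 240*136) + 240650)*(-139039 - 347296) = ((-3/2 - 32640) + 240650)*(-486335) = (-65283/2 + 240650)*(-486335) = (416017/2)*(-486335) = -202323627695/2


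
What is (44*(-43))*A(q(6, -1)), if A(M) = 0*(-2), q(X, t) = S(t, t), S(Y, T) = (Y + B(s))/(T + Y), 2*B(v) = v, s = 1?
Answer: 0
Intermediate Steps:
B(v) = v/2
S(Y, T) = (½ + Y)/(T + Y) (S(Y, T) = (Y + (½)*1)/(T + Y) = (Y + ½)/(T + Y) = (½ + Y)/(T + Y))
q(X, t) = (½ + t)/(2*t) (q(X, t) = (½ + t)/(t + t) = (½ + t)/((2*t)) = (1/(2*t))*(½ + t) = (½ + t)/(2*t))
A(M) = 0
(44*(-43))*A(q(6, -1)) = (44*(-43))*0 = -1892*0 = 0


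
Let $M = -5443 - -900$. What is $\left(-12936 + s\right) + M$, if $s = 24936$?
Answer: $7457$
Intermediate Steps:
$M = -4543$ ($M = -5443 + 900 = -4543$)
$\left(-12936 + s\right) + M = \left(-12936 + 24936\right) - 4543 = 12000 - 4543 = 7457$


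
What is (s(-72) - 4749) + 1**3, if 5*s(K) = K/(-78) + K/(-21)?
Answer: -2159944/455 ≈ -4747.1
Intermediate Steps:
s(K) = -11*K/910 (s(K) = (K/(-78) + K/(-21))/5 = (K*(-1/78) + K*(-1/21))/5 = (-K/78 - K/21)/5 = (-11*K/182)/5 = -11*K/910)
(s(-72) - 4749) + 1**3 = (-11/910*(-72) - 4749) + 1**3 = (396/455 - 4749) + 1 = -2160399/455 + 1 = -2159944/455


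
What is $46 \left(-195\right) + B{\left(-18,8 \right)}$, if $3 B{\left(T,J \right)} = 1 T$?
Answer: $-8976$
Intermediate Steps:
$B{\left(T,J \right)} = \frac{T}{3}$ ($B{\left(T,J \right)} = \frac{1 T}{3} = \frac{T}{3}$)
$46 \left(-195\right) + B{\left(-18,8 \right)} = 46 \left(-195\right) + \frac{1}{3} \left(-18\right) = -8970 - 6 = -8976$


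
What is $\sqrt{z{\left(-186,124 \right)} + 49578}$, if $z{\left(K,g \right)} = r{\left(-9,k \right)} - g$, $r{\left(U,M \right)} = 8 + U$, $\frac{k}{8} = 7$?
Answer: $\sqrt{49453} \approx 222.38$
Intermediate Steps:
$k = 56$ ($k = 8 \cdot 7 = 56$)
$z{\left(K,g \right)} = -1 - g$ ($z{\left(K,g \right)} = \left(8 - 9\right) - g = -1 - g$)
$\sqrt{z{\left(-186,124 \right)} + 49578} = \sqrt{\left(-1 - 124\right) + 49578} = \sqrt{-125 + 49578} = \sqrt{49453}$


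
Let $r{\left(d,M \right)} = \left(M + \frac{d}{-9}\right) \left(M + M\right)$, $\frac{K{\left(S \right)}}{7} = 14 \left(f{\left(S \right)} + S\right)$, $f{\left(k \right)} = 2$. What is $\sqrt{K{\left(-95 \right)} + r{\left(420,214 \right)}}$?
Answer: $\frac{\sqrt{562542}}{3} \approx 250.01$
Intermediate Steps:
$K{\left(S \right)} = 196 + 98 S$ ($K{\left(S \right)} = 7 \cdot 14 \left(2 + S\right) = 7 \left(28 + 14 S\right) = 196 + 98 S$)
$r{\left(d,M \right)} = 2 M \left(M - \frac{d}{9}\right)$ ($r{\left(d,M \right)} = \left(M + d \left(- \frac{1}{9}\right)\right) 2 M = \left(M - \frac{d}{9}\right) 2 M = 2 M \left(M - \frac{d}{9}\right)$)
$\sqrt{K{\left(-95 \right)} + r{\left(420,214 \right)}} = \sqrt{\left(196 + 98 \left(-95\right)\right) + \frac{2}{9} \cdot 214 \left(\left(-1\right) 420 + 9 \cdot 214\right)} = \sqrt{\left(196 - 9310\right) + \frac{2}{9} \cdot 214 \left(-420 + 1926\right)} = \sqrt{-9114 + \frac{2}{9} \cdot 214 \cdot 1506} = \sqrt{-9114 + \frac{214856}{3}} = \sqrt{\frac{187514}{3}} = \frac{\sqrt{562542}}{3}$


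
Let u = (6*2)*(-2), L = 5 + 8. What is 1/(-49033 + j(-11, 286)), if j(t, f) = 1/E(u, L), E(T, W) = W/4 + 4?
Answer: -29/1421953 ≈ -2.0394e-5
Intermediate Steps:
L = 13
u = -24 (u = 12*(-2) = -24)
E(T, W) = 4 + W/4 (E(T, W) = W/4 + 4 = 4 + W/4)
j(t, f) = 4/29 (j(t, f) = 1/(4 + (1/4)*13) = 1/(4 + 13/4) = 1/(29/4) = 4/29)
1/(-49033 + j(-11, 286)) = 1/(-49033 + 4/29) = 1/(-1421953/29) = -29/1421953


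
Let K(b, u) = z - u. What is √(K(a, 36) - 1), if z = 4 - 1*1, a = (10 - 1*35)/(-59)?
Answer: I*√34 ≈ 5.8309*I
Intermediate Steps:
a = 25/59 (a = (10 - 35)*(-1/59) = -25*(-1/59) = 25/59 ≈ 0.42373)
z = 3 (z = 4 - 1 = 3)
K(b, u) = 3 - u
√(K(a, 36) - 1) = √((3 - 1*36) - 1) = √((3 - 36) - 1) = √(-33 - 1) = √(-34) = I*√34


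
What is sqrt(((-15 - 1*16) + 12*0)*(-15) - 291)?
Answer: sqrt(174) ≈ 13.191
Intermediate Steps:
sqrt(((-15 - 1*16) + 12*0)*(-15) - 291) = sqrt(((-15 - 16) + 0)*(-15) - 291) = sqrt((-31 + 0)*(-15) - 291) = sqrt(-31*(-15) - 291) = sqrt(465 - 291) = sqrt(174)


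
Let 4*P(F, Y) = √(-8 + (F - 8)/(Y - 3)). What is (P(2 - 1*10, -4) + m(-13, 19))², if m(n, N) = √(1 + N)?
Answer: 275/14 + 10*I*√14/7 ≈ 19.643 + 5.3452*I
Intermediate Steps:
P(F, Y) = √(-8 + (-8 + F)/(-3 + Y))/4 (P(F, Y) = √(-8 + (F - 8)/(Y - 3))/4 = √(-8 + (-8 + F)/(-3 + Y))/4)
(P(2 - 1*10, -4) + m(-13, 19))² = (√((16 + (2 - 1*10) - 8*(-4))/(-3 - 4))/4 + √(1 + 19))² = (√((16 + (2 - 10) + 32)/(-7))/4 + √20)² = (√(-(16 - 8 + 32)/7)/4 + 2*√5)² = (√(-⅐*40)/4 + 2*√5)² = (√(-40/7)/4 + 2*√5)² = ((2*I*√70/7)/4 + 2*√5)² = (I*√70/14 + 2*√5)² = (2*√5 + I*√70/14)²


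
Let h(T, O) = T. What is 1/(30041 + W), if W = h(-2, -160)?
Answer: 1/30039 ≈ 3.3290e-5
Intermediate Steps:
W = -2
1/(30041 + W) = 1/(30041 - 2) = 1/30039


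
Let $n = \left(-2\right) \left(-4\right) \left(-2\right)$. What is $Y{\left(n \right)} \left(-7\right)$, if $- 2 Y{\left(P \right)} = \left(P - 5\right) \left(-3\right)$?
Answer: $\frac{441}{2} \approx 220.5$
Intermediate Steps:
$n = -16$ ($n = 8 \left(-2\right) = -16$)
$Y{\left(P \right)} = - \frac{15}{2} + \frac{3 P}{2}$ ($Y{\left(P \right)} = - \frac{\left(P - 5\right) \left(-3\right)}{2} = - \frac{\left(-5 + P\right) \left(-3\right)}{2} = - \frac{15 - 3 P}{2} = - \frac{15}{2} + \frac{3 P}{2}$)
$Y{\left(n \right)} \left(-7\right) = \left(- \frac{15}{2} + \frac{3}{2} \left(-16\right)\right) \left(-7\right) = \left(- \frac{15}{2} - 24\right) \left(-7\right) = \left(- \frac{63}{2}\right) \left(-7\right) = \frac{441}{2}$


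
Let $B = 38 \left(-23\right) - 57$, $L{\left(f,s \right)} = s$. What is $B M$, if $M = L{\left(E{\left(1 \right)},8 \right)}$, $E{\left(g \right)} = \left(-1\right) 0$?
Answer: $-7448$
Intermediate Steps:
$E{\left(g \right)} = 0$
$M = 8$
$B = -931$ ($B = -874 - 57 = -931$)
$B M = \left(-931\right) 8 = -7448$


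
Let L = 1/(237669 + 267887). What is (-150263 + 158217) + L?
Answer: 4021192425/505556 ≈ 7954.0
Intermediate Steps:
L = 1/505556 ≈ 1.9780e-6
(-150263 + 158217) + L = (-150263 + 158217) + 1/505556 = 7954 + 1/505556 = 4021192425/505556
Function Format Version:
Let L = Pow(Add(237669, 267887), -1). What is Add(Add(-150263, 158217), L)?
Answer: Rational(4021192425, 505556) ≈ 7954.0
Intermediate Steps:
L = Rational(1, 505556) (L = Pow(505556, -1) = Rational(1, 505556) ≈ 1.9780e-6)
Add(Add(-150263, 158217), L) = Add(Add(-150263, 158217), Rational(1, 505556)) = Add(7954, Rational(1, 505556)) = Rational(4021192425, 505556)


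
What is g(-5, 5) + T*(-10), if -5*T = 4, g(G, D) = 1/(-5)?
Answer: 39/5 ≈ 7.8000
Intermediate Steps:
g(G, D) = -⅕
T = -⅘ (T = -⅕*4 = -⅘ ≈ -0.80000)
g(-5, 5) + T*(-10) = -⅕ - ⅘*(-10) = -⅕ + 8 = 39/5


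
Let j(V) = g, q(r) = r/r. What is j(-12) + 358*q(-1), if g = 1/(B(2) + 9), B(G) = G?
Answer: 3939/11 ≈ 358.09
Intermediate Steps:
q(r) = 1
g = 1/11 (g = 1/(2 + 9) = 1/11 ≈ 0.090909)
j(V) = 1/11
j(-12) + 358*q(-1) = 1/11 + 358*1 = 1/11 + 358 = 3939/11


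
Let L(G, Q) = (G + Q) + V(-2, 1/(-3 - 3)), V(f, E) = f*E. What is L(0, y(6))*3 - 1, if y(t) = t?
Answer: 18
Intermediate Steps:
V(f, E) = E*f
L(G, Q) = ⅓ + G + Q (L(G, Q) = (G + Q) - 2/(-3 - 3) = (G + Q) - 2/(-6) = (G + Q) - ⅙*(-2) = (G + Q) + ⅓ = ⅓ + G + Q)
L(0, y(6))*3 - 1 = (⅓ + 0 + 6)*3 - 1 = (19/3)*3 - 1 = 19 - 1 = 18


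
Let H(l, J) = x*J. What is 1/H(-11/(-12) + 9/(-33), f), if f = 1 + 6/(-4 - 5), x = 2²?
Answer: ¾ ≈ 0.75000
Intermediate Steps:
x = 4
f = ⅓ (f = 1 + 6/(-9) = 1 + 6*(-⅑) = 1 - ⅔ = ⅓ ≈ 0.33333)
H(l, J) = 4*J
1/H(-11/(-12) + 9/(-33), f) = 1/(4*(⅓)) = 1/(4/3) = ¾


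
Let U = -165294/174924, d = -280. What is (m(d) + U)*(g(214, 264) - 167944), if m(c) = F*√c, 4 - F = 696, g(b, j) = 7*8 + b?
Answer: 769875171/4859 + 232060816*I*√70 ≈ 1.5844e+5 + 1.9416e+9*I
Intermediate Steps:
g(b, j) = 56 + b
F = -692 (F = 4 - 1*696 = 4 - 696 = -692)
U = -9183/9718 (U = -165294*1/174924 = -9183/9718 ≈ -0.94495)
m(c) = -692*√c
(m(d) + U)*(g(214, 264) - 167944) = (-1384*I*√70 - 9183/9718)*((56 + 214) - 167944) = (-1384*I*√70 - 9183/9718)*(270 - 167944) = (-1384*I*√70 - 9183/9718)*(-167674) = (-9183/9718 - 1384*I*√70)*(-167674) = 769875171/4859 + 232060816*I*√70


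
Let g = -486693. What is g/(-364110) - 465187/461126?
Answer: 4587296479/13991715655 ≈ 0.32786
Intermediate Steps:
g/(-364110) - 465187/461126 = -486693/(-364110) - 465187/461126 = -486693*(-1/364110) - 465187*1/461126 = 162231/121370 - 465187/461126 = 4587296479/13991715655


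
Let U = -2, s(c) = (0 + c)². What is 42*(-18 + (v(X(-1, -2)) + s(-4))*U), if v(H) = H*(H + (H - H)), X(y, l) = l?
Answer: -2436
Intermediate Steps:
s(c) = c²
v(H) = H² (v(H) = H*(H + 0) = H*H = H²)
42*(-18 + (v(X(-1, -2)) + s(-4))*U) = 42*(-18 + ((-2)² + (-4)²)*(-2)) = 42*(-18 + (4 + 16)*(-2)) = 42*(-18 + 20*(-2)) = 42*(-18 - 40) = 42*(-58) = -2436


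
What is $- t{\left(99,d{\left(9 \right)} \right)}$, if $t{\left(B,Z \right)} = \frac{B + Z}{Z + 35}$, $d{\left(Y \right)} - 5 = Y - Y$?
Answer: $- \frac{13}{5} \approx -2.6$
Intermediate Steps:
$d{\left(Y \right)} = 5$ ($d{\left(Y \right)} = 5 + \left(Y - Y\right) = 5 + 0 = 5$)
$t{\left(B,Z \right)} = \frac{B + Z}{35 + Z}$
$- t{\left(99,d{\left(9 \right)} \right)} = - \frac{99 + 5}{35 + 5} = - \frac{104}{40} = \left(-1\right) \frac{13}{5} = - \frac{13}{5}$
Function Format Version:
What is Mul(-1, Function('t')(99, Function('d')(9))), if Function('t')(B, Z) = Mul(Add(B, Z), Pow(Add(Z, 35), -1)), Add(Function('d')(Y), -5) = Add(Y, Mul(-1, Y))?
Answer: Rational(-13, 5) ≈ -2.6000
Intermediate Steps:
Function('d')(Y) = 5 (Function('d')(Y) = Add(5, Add(Y, Mul(-1, Y))) = Add(5, 0) = 5)
Function('t')(B, Z) = Mul(Pow(Add(35, Z), -1), Add(B, Z)) (Function('t')(B, Z) = Mul(Add(B, Z), Pow(Add(35, Z), -1)) = Mul(Pow(Add(35, Z), -1), Add(B, Z)))
Mul(-1, Function('t')(99, Function('d')(9))) = Mul(-1, Mul(Pow(Add(35, 5), -1), Add(99, 5))) = Mul(-1, Mul(Pow(40, -1), 104)) = Mul(-1, Mul(Rational(1, 40), 104)) = Mul(-1, Rational(13, 5)) = Rational(-13, 5)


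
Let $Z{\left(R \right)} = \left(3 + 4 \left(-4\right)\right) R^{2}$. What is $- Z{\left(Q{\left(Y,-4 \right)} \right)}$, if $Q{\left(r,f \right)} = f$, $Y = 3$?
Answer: $208$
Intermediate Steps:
$Z{\left(R \right)} = - 13 R^{2}$ ($Z{\left(R \right)} = \left(3 - 16\right) R^{2} = - 13 R^{2}$)
$- Z{\left(Q{\left(Y,-4 \right)} \right)} = - \left(-13\right) \left(-4\right)^{2} = - \left(-13\right) 16 = \left(-1\right) \left(-208\right) = 208$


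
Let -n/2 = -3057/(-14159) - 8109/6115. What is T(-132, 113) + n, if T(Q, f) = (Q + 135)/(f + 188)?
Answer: 58125056007/26061267785 ≈ 2.2303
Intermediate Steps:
n = 192243552/86582285 (n = -2*(-3057/(-14159) - 8109/6115) = -2*(-3057*(-1/14159) - 8109*1/6115) = -2*(3057/14159 - 8109/6115) = -2*(-96121776/86582285) = 192243552/86582285 ≈ 2.2204)
T(Q, f) = (135 + Q)/(188 + f)
T(-132, 113) + n = (135 - 132)/(188 + 113) + 192243552/86582285 = 3/301 + 192243552/86582285 = 58125056007/26061267785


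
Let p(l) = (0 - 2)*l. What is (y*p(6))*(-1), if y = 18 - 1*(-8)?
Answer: 312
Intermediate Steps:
p(l) = -2*l
y = 26 (y = 18 + 8 = 26)
(y*p(6))*(-1) = (26*(-2*6))*(-1) = (26*(-12))*(-1) = -312*(-1) = 312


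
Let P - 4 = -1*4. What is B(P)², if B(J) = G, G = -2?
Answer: 4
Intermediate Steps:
P = 0 (P = 4 - 1*4 = 4 - 4 = 0)
B(J) = -2
B(P)² = (-2)² = 4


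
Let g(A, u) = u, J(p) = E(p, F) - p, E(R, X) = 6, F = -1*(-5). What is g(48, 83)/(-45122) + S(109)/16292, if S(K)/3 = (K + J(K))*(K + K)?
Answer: 43926623/183781906 ≈ 0.23901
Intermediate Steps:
F = 5
J(p) = 6 - p
S(K) = 36*K (S(K) = 3*((K + (6 - K))*(K + K)) = 3*(6*(2*K)) = 3*(12*K) = 36*K)
g(48, 83)/(-45122) + S(109)/16292 = 83/(-45122) + (36*109)/16292 = 83*(-1/45122) + 3924*(1/16292) = -83/45122 + 981/4073 = 43926623/183781906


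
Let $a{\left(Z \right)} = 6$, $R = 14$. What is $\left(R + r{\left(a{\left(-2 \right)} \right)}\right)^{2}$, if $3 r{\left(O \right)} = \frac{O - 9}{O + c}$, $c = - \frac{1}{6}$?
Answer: $\frac{234256}{1225} \approx 191.23$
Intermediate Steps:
$c = - \frac{1}{6}$ ($c = \left(-1\right) \frac{1}{6} = - \frac{1}{6} \approx -0.16667$)
$r{\left(O \right)} = \frac{-9 + O}{3 \left(- \frac{1}{6} + O\right)}$ ($r{\left(O \right)} = \frac{\left(O - 9\right) \frac{1}{O - \frac{1}{6}}}{3} = \frac{\left(-9 + O\right) \frac{1}{- \frac{1}{6} + O}}{3} = \frac{\frac{1}{- \frac{1}{6} + O} \left(-9 + O\right)}{3} = \frac{-9 + O}{3 \left(- \frac{1}{6} + O\right)}$)
$\left(R + r{\left(a{\left(-2 \right)} \right)}\right)^{2} = \left(14 + \frac{2 \left(-9 + 6\right)}{-1 + 6 \cdot 6}\right)^{2} = \left(14 + 2 \frac{1}{-1 + 36} \left(-3\right)\right)^{2} = \left(14 + 2 \cdot \frac{1}{35} \left(-3\right)\right)^{2} = \left(14 - \frac{6}{35}\right)^{2} = \left(\frac{484}{35}\right)^{2} = \frac{234256}{1225}$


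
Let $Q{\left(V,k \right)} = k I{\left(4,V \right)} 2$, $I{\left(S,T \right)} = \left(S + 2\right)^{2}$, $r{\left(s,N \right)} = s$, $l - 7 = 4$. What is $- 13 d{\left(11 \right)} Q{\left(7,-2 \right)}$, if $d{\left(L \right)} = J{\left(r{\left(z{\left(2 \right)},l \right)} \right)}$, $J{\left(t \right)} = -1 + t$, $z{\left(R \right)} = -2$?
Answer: $-5616$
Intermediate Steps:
$l = 11$ ($l = 7 + 4 = 11$)
$I{\left(S,T \right)} = \left(2 + S\right)^{2}$
$Q{\left(V,k \right)} = 72 k$ ($Q{\left(V,k \right)} = k \left(2 + 4\right)^{2} \cdot 2 = k 6^{2} \cdot 2 = k 36 \cdot 2 = 36 k 2 = 72 k$)
$d{\left(L \right)} = -3$ ($d{\left(L \right)} = -1 - 2 = -3$)
$- 13 d{\left(11 \right)} Q{\left(7,-2 \right)} = \left(-13\right) \left(-3\right) 72 \left(-2\right) = 39 \left(-144\right) = -5616$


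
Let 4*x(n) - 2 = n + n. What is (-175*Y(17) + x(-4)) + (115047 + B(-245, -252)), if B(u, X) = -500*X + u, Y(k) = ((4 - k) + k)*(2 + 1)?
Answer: 477401/2 ≈ 2.3870e+5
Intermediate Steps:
Y(k) = 12 (Y(k) = 4*3 = 12)
B(u, X) = u - 500*X
x(n) = ½ + n/2 (x(n) = ½ + (n + n)/4 = ½ + (2*n)/4 = ½ + n/2)
(-175*Y(17) + x(-4)) + (115047 + B(-245, -252)) = (-175*12 + (½ + (½)*(-4))) + (115047 + (-245 - 500*(-252))) = (-2100 + (½ - 2)) + (115047 + (-245 + 126000)) = (-2100 - 3/2) + (115047 + 125755) = -4203/2 + 240802 = 477401/2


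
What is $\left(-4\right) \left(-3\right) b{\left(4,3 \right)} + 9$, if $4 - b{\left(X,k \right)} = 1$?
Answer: $45$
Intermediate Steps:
$b{\left(X,k \right)} = 3$ ($b{\left(X,k \right)} = 4 - 1 = 3$)
$\left(-4\right) \left(-3\right) b{\left(4,3 \right)} + 9 = \left(-4\right) \left(-3\right) 3 + 9 = 12 \cdot 3 + 9 = 36 + 9 = 45$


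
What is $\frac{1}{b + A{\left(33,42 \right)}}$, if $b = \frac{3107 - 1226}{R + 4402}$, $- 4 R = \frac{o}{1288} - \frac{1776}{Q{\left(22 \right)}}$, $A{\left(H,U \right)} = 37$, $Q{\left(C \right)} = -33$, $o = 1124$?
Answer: $\frac{20724607}{775693795} \approx 0.026718$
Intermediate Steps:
$R = - \frac{193715}{14168}$ ($R = - \frac{\frac{1124}{1288} - \frac{1776}{-33}}{4} = - \frac{1124 \cdot \frac{1}{1288} - - \frac{592}{11}}{4} = - \frac{\frac{281}{322} + \frac{592}{11}}{4} = \left(- \frac{1}{4}\right) \frac{193715}{3542} = - \frac{193715}{14168} \approx -13.673$)
$b = \frac{8883336}{20724607}$ ($b = \frac{3107 - 1226}{- \frac{193715}{14168} + 4402} = \frac{1881}{\frac{62173821}{14168}} = 1881 \cdot \frac{14168}{62173821} = \frac{8883336}{20724607} \approx 0.42864$)
$\frac{1}{b + A{\left(33,42 \right)}} = \frac{1}{\frac{8883336}{20724607} + 37} = \frac{1}{\frac{775693795}{20724607}} = \frac{20724607}{775693795}$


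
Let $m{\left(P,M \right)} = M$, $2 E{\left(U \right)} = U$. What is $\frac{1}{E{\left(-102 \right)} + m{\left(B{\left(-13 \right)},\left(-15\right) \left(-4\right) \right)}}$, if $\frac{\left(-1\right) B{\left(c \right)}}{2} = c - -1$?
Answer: $\frac{1}{9} \approx 0.11111$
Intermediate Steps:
$B{\left(c \right)} = -2 - 2 c$ ($B{\left(c \right)} = - 2 \left(c - -1\right) = - 2 \left(c + 1\right) = - 2 \left(1 + c\right) = -2 - 2 c$)
$E{\left(U \right)} = \frac{U}{2}$
$\frac{1}{E{\left(-102 \right)} + m{\left(B{\left(-13 \right)},\left(-15\right) \left(-4\right) \right)}} = \frac{1}{\frac{1}{2} \left(-102\right) - -60} = \frac{1}{-51 + 60} = \frac{1}{9}$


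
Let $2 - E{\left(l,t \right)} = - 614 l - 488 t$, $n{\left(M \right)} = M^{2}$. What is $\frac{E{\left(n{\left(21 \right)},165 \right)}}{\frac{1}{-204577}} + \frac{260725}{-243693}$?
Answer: $- \frac{17513504763398581}{243693} \approx -7.1867 \cdot 10^{10}$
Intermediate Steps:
$E{\left(l,t \right)} = 2 + 488 t + 614 l$ ($E{\left(l,t \right)} = 2 - \left(- 614 l - 488 t\right) = 2 + \left(488 t + 614 l\right) = 2 + 488 t + 614 l$)
$\frac{E{\left(n{\left(21 \right)},165 \right)}}{\frac{1}{-204577}} + \frac{260725}{-243693} = \frac{2 + 488 \cdot 165 + 614 \cdot 21^{2}}{\frac{1}{-204577}} + \frac{260725}{-243693} = \frac{2 + 80520 + 614 \cdot 441}{- \frac{1}{204577}} + 260725 \left(- \frac{1}{243693}\right) = \left(2 + 80520 + 270774\right) \left(-204577\right) - \frac{260725}{243693} = 351296 \left(-204577\right) - \frac{260725}{243693} = -71867081792 - \frac{260725}{243693} = - \frac{17513504763398581}{243693}$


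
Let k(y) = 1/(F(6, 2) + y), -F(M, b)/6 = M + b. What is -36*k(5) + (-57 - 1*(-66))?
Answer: 423/43 ≈ 9.8372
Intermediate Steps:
F(M, b) = -6*M - 6*b (F(M, b) = -6*(M + b) = -6*M - 6*b)
k(y) = 1/(-48 + y) (k(y) = 1/((-6*6 - 6*2) + y) = 1/((-36 - 12) + y) = 1/(-48 + y))
-36*k(5) + (-57 - 1*(-66)) = -36/(-48 + 5) + (-57 - 1*(-66)) = -36/(-43) + (-57 + 66) = -36*(-1/43) + 9 = 36/43 + 9 = 423/43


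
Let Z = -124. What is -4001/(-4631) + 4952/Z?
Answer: -5609147/143561 ≈ -39.072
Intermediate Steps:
-4001/(-4631) + 4952/Z = -4001/(-4631) + 4952/(-124) = -4001*(-1/4631) + 4952*(-1/124) = 4001/4631 - 1238/31 = -5609147/143561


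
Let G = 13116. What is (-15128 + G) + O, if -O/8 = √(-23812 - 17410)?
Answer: -2012 - 8*I*√41222 ≈ -2012.0 - 1624.3*I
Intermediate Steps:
O = -8*I*√41222 (O = -8*√(-23812 - 17410) = -8*I*√41222 ≈ -1624.3*I)
(-15128 + G) + O = (-15128 + 13116) - 8*I*√41222 = -2012 - 8*I*√41222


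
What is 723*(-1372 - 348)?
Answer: -1243560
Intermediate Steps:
723*(-1372 - 348) = 723*(-1720) = -1243560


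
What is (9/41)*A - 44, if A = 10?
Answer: -1714/41 ≈ -41.805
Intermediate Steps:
(9/41)*A - 44 = (9/41)*10 - 44 = 90/41 - 44 = -1714/41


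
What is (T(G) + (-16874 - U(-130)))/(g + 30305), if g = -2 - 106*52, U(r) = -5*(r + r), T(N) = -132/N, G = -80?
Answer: -363447/495820 ≈ -0.73302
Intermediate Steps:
U(r) = -10*r
g = -5514 (g = -2 - 5512 = -5514)
(T(G) + (-16874 - U(-130)))/(g + 30305) = (-132/(-80) + (-16874 - (-10)*(-130)))/(-5514 + 30305) = (-132*(-1/80) + (-16874 - 1*1300))/24791 = (33/20 + (-16874 - 1300))*(1/24791) = (33/20 - 18174)*(1/24791) = -363447/20*1/24791 = -363447/495820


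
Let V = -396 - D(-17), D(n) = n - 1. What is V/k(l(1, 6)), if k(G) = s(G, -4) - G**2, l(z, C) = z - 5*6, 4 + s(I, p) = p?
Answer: 126/283 ≈ 0.44523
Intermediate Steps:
D(n) = -1 + n
s(I, p) = -4 + p
l(z, C) = -30 + z (l(z, C) = z - 30 = -30 + z)
k(G) = -8 - G**2 (k(G) = (-4 - 4) - G**2 = -8 - G**2)
V = -378 (V = -396 - (-1 - 17) = -396 - 1*(-18) = -396 + 18 = -378)
V/k(l(1, 6)) = -378/(-8 - (-30 + 1)**2) = -378/(-8 - 1*(-29)**2) = -378/(-8 - 1*841) = -378/(-8 - 841) = -378/(-849) = -378*(-1/849) = 126/283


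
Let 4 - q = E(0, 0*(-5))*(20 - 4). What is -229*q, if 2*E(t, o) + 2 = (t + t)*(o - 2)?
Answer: -4580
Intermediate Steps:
E(t, o) = -1 + t*(-2 + o) (E(t, o) = -1 + ((t + t)*(o - 2))/2 = -1 + ((2*t)*(-2 + o))/2 = -1 + (2*t*(-2 + o))/2 = -1 + t*(-2 + o))
q = 20 (q = 4 - (-1 - 2*0 + (0*(-5))*0)*(20 - 4) = 4 - (-1 + 0 + 0*0)*16 = 4 - (-1 + 0 + 0)*16 = 4 - (-1)*16 = 4 - 1*(-16) = 4 + 16 = 20)
-229*q = -229*20 = -4580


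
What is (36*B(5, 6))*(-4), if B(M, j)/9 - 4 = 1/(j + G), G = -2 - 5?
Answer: -3888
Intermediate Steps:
G = -7
B(M, j) = 36 + 9/(-7 + j) (B(M, j) = 36 + 9/(j - 7) = 36 + 9/(-7 + j))
(36*B(5, 6))*(-4) = (36*(9*(-27 + 4*6)/(-7 + 6)))*(-4) = (36*(9*(-27 + 24)/(-1)))*(-4) = (36*(9*(-1)*(-3)))*(-4) = (36*27)*(-4) = 972*(-4) = -3888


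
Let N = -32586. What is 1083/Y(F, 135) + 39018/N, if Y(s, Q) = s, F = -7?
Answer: -5927294/38017 ≈ -155.91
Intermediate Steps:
1083/Y(F, 135) + 39018/N = 1083/(-7) + 39018/(-32586) = 1083*(-1/7) + 39018*(-1/32586) = -1083/7 - 6503/5431 = -5927294/38017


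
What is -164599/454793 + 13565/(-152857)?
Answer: -31329376388/69518293601 ≈ -0.45066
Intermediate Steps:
-164599/454793 + 13565/(-152857) = -164599*1/454793 + 13565*(-1/152857) = -164599/454793 - 13565/152857 = -31329376388/69518293601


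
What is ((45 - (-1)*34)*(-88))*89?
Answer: -618728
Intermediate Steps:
((45 - (-1)*34)*(-88))*89 = ((45 - 1*(-34))*(-88))*89 = ((45 + 34)*(-88))*89 = (79*(-88))*89 = -6952*89 = -618728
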